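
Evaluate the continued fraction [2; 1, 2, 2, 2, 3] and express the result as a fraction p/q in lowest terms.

157/58

Compute successive convergents:
a_0 = 2: 2/1
a_1 = 1: 3/1
a_2 = 2: 8/3
a_3 = 2: 19/7
a_4 = 2: 46/17
a_5 = 3: 157/58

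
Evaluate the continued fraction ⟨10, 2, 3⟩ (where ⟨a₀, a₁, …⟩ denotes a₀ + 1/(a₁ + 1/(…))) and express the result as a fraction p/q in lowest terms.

Collapse the nested fraction from the inside out:
Start with 3.
2 + 1/(3/1) = 2 + 1/3 = 7/3
10 + 1/(7/3) = 10 + 3/7 = 73/7

73/7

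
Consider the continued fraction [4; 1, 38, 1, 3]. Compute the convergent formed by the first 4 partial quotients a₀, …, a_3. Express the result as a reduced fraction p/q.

199/40

a_0 = 4: 4/1
a_1 = 1: 5/1
a_2 = 38: 194/39
a_3 = 1: 199/40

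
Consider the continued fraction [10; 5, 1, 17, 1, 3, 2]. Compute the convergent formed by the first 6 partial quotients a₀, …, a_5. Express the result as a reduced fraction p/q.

4535/446

Build up convergents one term at a time:
a_0 = 10: 10/1
a_1 = 5: 51/5
a_2 = 1: 61/6
a_3 = 17: 1088/107
a_4 = 1: 1149/113
a_5 = 3: 4535/446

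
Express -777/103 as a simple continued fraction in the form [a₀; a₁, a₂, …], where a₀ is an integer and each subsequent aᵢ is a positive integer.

[-8; 2, 5, 4, 2]

-777 ÷ 103 → quotient -8, remainder 47
103 ÷ 47 → quotient 2, remainder 9
47 ÷ 9 → quotient 5, remainder 2
9 ÷ 2 → quotient 4, remainder 1
2 ÷ 1 → quotient 2, remainder 0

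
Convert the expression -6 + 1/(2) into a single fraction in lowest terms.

-11/2

Start with 2.
-6 + 1/(2/1) = -6 + 1/2 = -11/2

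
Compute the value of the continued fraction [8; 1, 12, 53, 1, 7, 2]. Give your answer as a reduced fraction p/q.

106409/11925

Start with 2.
7 + 1/(2/1) = 7 + 1/2 = 15/2
1 + 1/(15/2) = 1 + 2/15 = 17/15
53 + 1/(17/15) = 53 + 15/17 = 916/17
12 + 1/(916/17) = 12 + 17/916 = 11009/916
1 + 1/(11009/916) = 1 + 916/11009 = 11925/11009
8 + 1/(11925/11009) = 8 + 11009/11925 = 106409/11925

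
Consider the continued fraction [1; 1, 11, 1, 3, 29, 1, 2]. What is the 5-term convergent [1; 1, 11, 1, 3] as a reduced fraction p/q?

98/51

a_0 = 1: 1/1
a_1 = 1: 2/1
a_2 = 11: 23/12
a_3 = 1: 25/13
a_4 = 3: 98/51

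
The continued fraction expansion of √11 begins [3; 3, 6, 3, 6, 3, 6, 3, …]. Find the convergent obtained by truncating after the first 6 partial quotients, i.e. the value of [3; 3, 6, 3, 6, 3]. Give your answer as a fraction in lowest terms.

Start with 3.
6 + 1/(3/1) = 6 + 1/3 = 19/3
3 + 1/(19/3) = 3 + 3/19 = 60/19
6 + 1/(60/19) = 6 + 19/60 = 379/60
3 + 1/(379/60) = 3 + 60/379 = 1197/379
3 + 1/(1197/379) = 3 + 379/1197 = 3970/1197

3970/1197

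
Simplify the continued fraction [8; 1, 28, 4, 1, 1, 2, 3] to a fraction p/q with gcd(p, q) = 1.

20433/2279

Collapse the nested fraction from the inside out:
Start with 3.
2 + 1/(3/1) = 2 + 1/3 = 7/3
1 + 1/(7/3) = 1 + 3/7 = 10/7
1 + 1/(10/7) = 1 + 7/10 = 17/10
4 + 1/(17/10) = 4 + 10/17 = 78/17
28 + 1/(78/17) = 28 + 17/78 = 2201/78
1 + 1/(2201/78) = 1 + 78/2201 = 2279/2201
8 + 1/(2279/2201) = 8 + 2201/2279 = 20433/2279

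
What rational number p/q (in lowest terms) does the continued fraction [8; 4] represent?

Collapse the nested fraction from the inside out:
Start with 4.
8 + 1/(4/1) = 8 + 1/4 = 33/4

33/4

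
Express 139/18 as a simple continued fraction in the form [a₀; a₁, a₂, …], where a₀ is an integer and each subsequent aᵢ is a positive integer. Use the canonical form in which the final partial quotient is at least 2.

[7; 1, 2, 1, 1, 2]

Apply division with remainder until the remainder is 0:
⌊139/18⌋ = 7, remainder 13
⌊18/13⌋ = 1, remainder 5
⌊13/5⌋ = 2, remainder 3
⌊5/3⌋ = 1, remainder 2
⌊3/2⌋ = 1, remainder 1
⌊2/1⌋ = 2, remainder 0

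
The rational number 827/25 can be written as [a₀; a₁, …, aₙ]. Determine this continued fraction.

[33; 12, 2]

827 ÷ 25 → quotient 33, remainder 2
25 ÷ 2 → quotient 12, remainder 1
2 ÷ 1 → quotient 2, remainder 0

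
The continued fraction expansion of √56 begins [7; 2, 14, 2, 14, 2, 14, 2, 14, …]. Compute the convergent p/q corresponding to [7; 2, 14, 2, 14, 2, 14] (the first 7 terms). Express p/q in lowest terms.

194873/26041

Collapse the nested fraction from the inside out:
Start with 14.
2 + 1/(14/1) = 2 + 1/14 = 29/14
14 + 1/(29/14) = 14 + 14/29 = 420/29
2 + 1/(420/29) = 2 + 29/420 = 869/420
14 + 1/(869/420) = 14 + 420/869 = 12586/869
2 + 1/(12586/869) = 2 + 869/12586 = 26041/12586
7 + 1/(26041/12586) = 7 + 12586/26041 = 194873/26041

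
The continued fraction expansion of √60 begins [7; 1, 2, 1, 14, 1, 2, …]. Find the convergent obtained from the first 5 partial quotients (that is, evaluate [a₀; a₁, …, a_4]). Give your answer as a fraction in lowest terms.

457/59

Start with 14.
1 + 1/(14/1) = 1 + 1/14 = 15/14
2 + 1/(15/14) = 2 + 14/15 = 44/15
1 + 1/(44/15) = 1 + 15/44 = 59/44
7 + 1/(59/44) = 7 + 44/59 = 457/59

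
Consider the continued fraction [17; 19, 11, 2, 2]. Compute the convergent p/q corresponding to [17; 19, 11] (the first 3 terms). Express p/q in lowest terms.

3581/210

Start with 11.
19 + 1/(11/1) = 19 + 1/11 = 210/11
17 + 1/(210/11) = 17 + 11/210 = 3581/210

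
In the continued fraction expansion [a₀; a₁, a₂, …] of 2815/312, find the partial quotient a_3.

Apply division with remainder until the remainder is 0:
2815 ÷ 312 → quotient 9, remainder 7
312 ÷ 7 → quotient 44, remainder 4
7 ÷ 4 → quotient 1, remainder 3
4 ÷ 3 → quotient 1, remainder 1

1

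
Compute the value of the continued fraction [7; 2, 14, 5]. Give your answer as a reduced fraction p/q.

a_0 = 7: 7/1
a_1 = 2: 15/2
a_2 = 14: 217/29
a_3 = 5: 1100/147

1100/147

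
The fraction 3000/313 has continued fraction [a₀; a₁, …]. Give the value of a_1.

3000 = 9·313 + 183, so a_0 = 9
313 = 1·183 + 130, so a_1 = 1

1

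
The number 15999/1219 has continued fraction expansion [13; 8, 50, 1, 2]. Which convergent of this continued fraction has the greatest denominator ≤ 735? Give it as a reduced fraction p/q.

5368/409

a_0 = 13: 13/1  (≤ bound)
a_1 = 8: 105/8  (≤ bound)
a_2 = 50: 5263/401  (≤ bound)
a_3 = 1: 5368/409  (≤ bound)
a_4 = 2: 15999/1219  (> 735, stop)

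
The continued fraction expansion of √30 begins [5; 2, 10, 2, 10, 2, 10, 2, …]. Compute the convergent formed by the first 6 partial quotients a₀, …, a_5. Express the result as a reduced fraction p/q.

5291/966

a_0 = 5: 5/1
a_1 = 2: 11/2
a_2 = 10: 115/21
a_3 = 2: 241/44
a_4 = 10: 2525/461
a_5 = 2: 5291/966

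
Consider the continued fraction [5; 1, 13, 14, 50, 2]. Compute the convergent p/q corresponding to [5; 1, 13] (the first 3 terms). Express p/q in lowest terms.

83/14

Use the convergent recurrence hₖ = aₖ·hₖ₋₁ + hₖ₋₂ (and likewise for the denominators kₖ):
a_0 = 5: 5/1
a_1 = 1: 6/1
a_2 = 13: 83/14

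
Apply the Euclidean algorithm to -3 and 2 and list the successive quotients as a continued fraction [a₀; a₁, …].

[-2; 2]

Apply division with remainder until the remainder is 0:
⌊-3/2⌋ = -2, remainder 1
⌊2/1⌋ = 2, remainder 0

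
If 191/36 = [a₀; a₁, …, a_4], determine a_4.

Repeatedly divide and take the remainder:
191 = 5·36 + 11, so a_0 = 5
36 = 3·11 + 3, so a_1 = 3
11 = 3·3 + 2, so a_2 = 3
3 = 1·2 + 1, so a_3 = 1
2 = 2·1 + 0, so a_4 = 2

2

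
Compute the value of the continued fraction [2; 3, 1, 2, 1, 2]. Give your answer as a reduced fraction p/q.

Build up convergents one term at a time:
a_0 = 2: 2/1
a_1 = 3: 7/3
a_2 = 1: 9/4
a_3 = 2: 25/11
a_4 = 1: 34/15
a_5 = 2: 93/41

93/41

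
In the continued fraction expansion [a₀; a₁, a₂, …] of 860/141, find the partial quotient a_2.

Run the Euclidean algorithm, recording each quotient:
860 ÷ 141 → quotient 6, remainder 14
141 ÷ 14 → quotient 10, remainder 1
14 ÷ 1 → quotient 14, remainder 0

14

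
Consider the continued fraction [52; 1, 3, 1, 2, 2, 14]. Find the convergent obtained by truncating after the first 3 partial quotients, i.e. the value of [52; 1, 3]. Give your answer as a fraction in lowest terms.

211/4

Build up convergents one term at a time:
a_0 = 52: 52/1
a_1 = 1: 53/1
a_2 = 3: 211/4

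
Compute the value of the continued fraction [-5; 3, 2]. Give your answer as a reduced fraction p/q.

Start with 2.
3 + 1/(2/1) = 3 + 1/2 = 7/2
-5 + 1/(7/2) = -5 + 2/7 = -33/7

-33/7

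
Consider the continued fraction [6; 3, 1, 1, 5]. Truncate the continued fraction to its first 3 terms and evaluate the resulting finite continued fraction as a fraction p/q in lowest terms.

25/4

Build up convergents one term at a time:
a_0 = 6: 6/1
a_1 = 3: 19/3
a_2 = 1: 25/4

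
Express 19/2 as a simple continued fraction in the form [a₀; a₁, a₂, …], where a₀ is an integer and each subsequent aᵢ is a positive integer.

19 = 9·2 + 1, so a_0 = 9
2 = 2·1 + 0, so a_1 = 2

[9; 2]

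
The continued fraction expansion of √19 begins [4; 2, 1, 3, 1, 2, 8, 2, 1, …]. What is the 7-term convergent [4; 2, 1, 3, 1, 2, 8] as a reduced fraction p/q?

1421/326

Start with 8.
2 + 1/(8/1) = 2 + 1/8 = 17/8
1 + 1/(17/8) = 1 + 8/17 = 25/17
3 + 1/(25/17) = 3 + 17/25 = 92/25
1 + 1/(92/25) = 1 + 25/92 = 117/92
2 + 1/(117/92) = 2 + 92/117 = 326/117
4 + 1/(326/117) = 4 + 117/326 = 1421/326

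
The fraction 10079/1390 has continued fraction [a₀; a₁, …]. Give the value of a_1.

Run the Euclidean algorithm, recording each quotient:
10079 ÷ 1390 → quotient 7, remainder 349
1390 ÷ 349 → quotient 3, remainder 343

3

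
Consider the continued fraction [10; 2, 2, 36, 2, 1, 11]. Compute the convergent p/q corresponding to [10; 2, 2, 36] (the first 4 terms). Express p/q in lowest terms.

Starting at the tail and folding back:
Start with 36.
2 + 1/(36/1) = 2 + 1/36 = 73/36
2 + 1/(73/36) = 2 + 36/73 = 182/73
10 + 1/(182/73) = 10 + 73/182 = 1893/182

1893/182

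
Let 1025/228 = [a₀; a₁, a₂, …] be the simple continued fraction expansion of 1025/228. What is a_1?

Run the Euclidean algorithm, recording each quotient:
1025 ÷ 228 → quotient 4, remainder 113
228 ÷ 113 → quotient 2, remainder 2

2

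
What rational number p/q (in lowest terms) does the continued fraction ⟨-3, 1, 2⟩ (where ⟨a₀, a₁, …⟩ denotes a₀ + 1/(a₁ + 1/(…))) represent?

-7/3

Start with 2.
1 + 1/(2/1) = 1 + 1/2 = 3/2
-3 + 1/(3/2) = -3 + 2/3 = -7/3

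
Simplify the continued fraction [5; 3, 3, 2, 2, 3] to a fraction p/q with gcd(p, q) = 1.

Starting at the tail and folding back:
Start with 3.
2 + 1/(3/1) = 2 + 1/3 = 7/3
2 + 1/(7/3) = 2 + 3/7 = 17/7
3 + 1/(17/7) = 3 + 7/17 = 58/17
3 + 1/(58/17) = 3 + 17/58 = 191/58
5 + 1/(191/58) = 5 + 58/191 = 1013/191

1013/191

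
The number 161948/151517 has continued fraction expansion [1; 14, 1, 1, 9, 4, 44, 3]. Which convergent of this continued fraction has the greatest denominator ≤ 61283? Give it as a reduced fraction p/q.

53579/50128

a_0 = 1: 1/1  (≤ bound)
a_1 = 14: 15/14  (≤ bound)
a_2 = 1: 16/15  (≤ bound)
a_3 = 1: 31/29  (≤ bound)
a_4 = 9: 295/276  (≤ bound)
a_5 = 4: 1211/1133  (≤ bound)
a_6 = 44: 53579/50128  (≤ bound)
a_7 = 3: 161948/151517  (> 61283, stop)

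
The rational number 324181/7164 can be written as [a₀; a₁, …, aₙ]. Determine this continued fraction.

[45; 3, 1, 44, 40]

Apply division with remainder until the remainder is 0:
⌊324181/7164⌋ = 45, remainder 1801
⌊7164/1801⌋ = 3, remainder 1761
⌊1801/1761⌋ = 1, remainder 40
⌊1761/40⌋ = 44, remainder 1
⌊40/1⌋ = 40, remainder 0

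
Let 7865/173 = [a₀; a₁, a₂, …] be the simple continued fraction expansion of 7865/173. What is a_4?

7865 = 45·173 + 80, so a_0 = 45
173 = 2·80 + 13, so a_1 = 2
80 = 6·13 + 2, so a_2 = 6
13 = 6·2 + 1, so a_3 = 6
2 = 2·1 + 0, so a_4 = 2

2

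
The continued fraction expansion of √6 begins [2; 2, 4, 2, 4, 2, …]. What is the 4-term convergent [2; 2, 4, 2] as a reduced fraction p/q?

Starting at the tail and folding back:
Start with 2.
4 + 1/(2/1) = 4 + 1/2 = 9/2
2 + 1/(9/2) = 2 + 2/9 = 20/9
2 + 1/(20/9) = 2 + 9/20 = 49/20

49/20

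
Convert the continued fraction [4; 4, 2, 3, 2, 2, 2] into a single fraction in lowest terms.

1762/417

a_0 = 4: 4/1
a_1 = 4: 17/4
a_2 = 2: 38/9
a_3 = 3: 131/31
a_4 = 2: 300/71
a_5 = 2: 731/173
a_6 = 2: 1762/417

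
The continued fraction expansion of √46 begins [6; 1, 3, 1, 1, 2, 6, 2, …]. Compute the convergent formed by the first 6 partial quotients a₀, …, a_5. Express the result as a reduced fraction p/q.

Start with 2.
1 + 1/(2/1) = 1 + 1/2 = 3/2
1 + 1/(3/2) = 1 + 2/3 = 5/3
3 + 1/(5/3) = 3 + 3/5 = 18/5
1 + 1/(18/5) = 1 + 5/18 = 23/18
6 + 1/(23/18) = 6 + 18/23 = 156/23

156/23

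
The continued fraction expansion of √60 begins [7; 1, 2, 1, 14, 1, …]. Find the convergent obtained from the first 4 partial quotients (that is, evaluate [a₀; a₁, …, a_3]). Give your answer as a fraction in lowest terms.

31/4

a_0 = 7: 7/1
a_1 = 1: 8/1
a_2 = 2: 23/3
a_3 = 1: 31/4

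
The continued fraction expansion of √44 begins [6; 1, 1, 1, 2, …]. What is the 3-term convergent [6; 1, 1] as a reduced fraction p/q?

Start with 1.
1 + 1/(1/1) = 1 + 1/1 = 2/1
6 + 1/(2/1) = 6 + 1/2 = 13/2

13/2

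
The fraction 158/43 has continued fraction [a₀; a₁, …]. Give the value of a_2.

⌊158/43⌋ = 3, remainder 29
⌊43/29⌋ = 1, remainder 14
⌊29/14⌋ = 2, remainder 1

2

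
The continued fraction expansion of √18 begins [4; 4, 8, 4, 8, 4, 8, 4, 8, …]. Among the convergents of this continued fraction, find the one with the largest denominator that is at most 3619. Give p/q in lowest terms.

4756/1121

a_0 = 4: 4/1  (≤ bound)
a_1 = 4: 17/4  (≤ bound)
a_2 = 8: 140/33  (≤ bound)
a_3 = 4: 577/136  (≤ bound)
a_4 = 8: 4756/1121  (≤ bound)
a_5 = 4: 19601/4620  (> 3619, stop)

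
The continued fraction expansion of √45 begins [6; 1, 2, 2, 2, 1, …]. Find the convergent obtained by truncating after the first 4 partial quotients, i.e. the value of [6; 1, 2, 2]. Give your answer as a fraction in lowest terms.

a_0 = 6: 6/1
a_1 = 1: 7/1
a_2 = 2: 20/3
a_3 = 2: 47/7

47/7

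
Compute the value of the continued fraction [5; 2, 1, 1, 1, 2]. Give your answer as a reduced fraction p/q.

113/21

a_0 = 5: 5/1
a_1 = 2: 11/2
a_2 = 1: 16/3
a_3 = 1: 27/5
a_4 = 1: 43/8
a_5 = 2: 113/21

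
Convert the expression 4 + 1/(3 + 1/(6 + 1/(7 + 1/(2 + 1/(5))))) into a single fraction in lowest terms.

Use the convergent recurrence hₖ = aₖ·hₖ₋₁ + hₖ₋₂ (and likewise for the denominators kₖ):
a_0 = 4: 4/1
a_1 = 3: 13/3
a_2 = 6: 82/19
a_3 = 7: 587/136
a_4 = 2: 1256/291
a_5 = 5: 6867/1591

6867/1591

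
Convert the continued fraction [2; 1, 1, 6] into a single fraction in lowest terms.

33/13

Use the convergent recurrence hₖ = aₖ·hₖ₋₁ + hₖ₋₂ (and likewise for the denominators kₖ):
a_0 = 2: 2/1
a_1 = 1: 3/1
a_2 = 1: 5/2
a_3 = 6: 33/13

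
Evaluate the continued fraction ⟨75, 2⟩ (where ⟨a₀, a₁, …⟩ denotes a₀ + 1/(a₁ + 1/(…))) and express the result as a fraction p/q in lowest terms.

151/2

Build up convergents one term at a time:
a_0 = 75: 75/1
a_1 = 2: 151/2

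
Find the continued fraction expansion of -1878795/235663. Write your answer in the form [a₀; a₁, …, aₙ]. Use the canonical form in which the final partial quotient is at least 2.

⌊-1878795/235663⌋ = -8, remainder 6509
⌊235663/6509⌋ = 36, remainder 1339
⌊6509/1339⌋ = 4, remainder 1153
⌊1339/1153⌋ = 1, remainder 186
⌊1153/186⌋ = 6, remainder 37
⌊186/37⌋ = 5, remainder 1
⌊37/1⌋ = 37, remainder 0

[-8; 36, 4, 1, 6, 5, 37]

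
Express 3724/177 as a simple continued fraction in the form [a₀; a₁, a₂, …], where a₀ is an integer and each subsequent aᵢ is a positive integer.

3724 ÷ 177 → quotient 21, remainder 7
177 ÷ 7 → quotient 25, remainder 2
7 ÷ 2 → quotient 3, remainder 1
2 ÷ 1 → quotient 2, remainder 0

[21; 25, 3, 2]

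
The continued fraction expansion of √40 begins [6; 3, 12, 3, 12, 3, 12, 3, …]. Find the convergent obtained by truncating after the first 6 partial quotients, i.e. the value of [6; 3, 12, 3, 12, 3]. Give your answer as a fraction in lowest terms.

27379/4329

a_0 = 6: 6/1
a_1 = 3: 19/3
a_2 = 12: 234/37
a_3 = 3: 721/114
a_4 = 12: 8886/1405
a_5 = 3: 27379/4329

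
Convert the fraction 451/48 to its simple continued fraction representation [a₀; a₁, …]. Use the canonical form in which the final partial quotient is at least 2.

[9; 2, 1, 1, 9]

Run the Euclidean algorithm, recording each quotient:
451 ÷ 48 → quotient 9, remainder 19
48 ÷ 19 → quotient 2, remainder 10
19 ÷ 10 → quotient 1, remainder 9
10 ÷ 9 → quotient 1, remainder 1
9 ÷ 1 → quotient 9, remainder 0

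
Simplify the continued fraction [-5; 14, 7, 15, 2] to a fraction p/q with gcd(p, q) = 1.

Use the convergent recurrence hₖ = aₖ·hₖ₋₁ + hₖ₋₂ (and likewise for the denominators kₖ):
a_0 = -5: -5/1
a_1 = 14: -69/14
a_2 = 7: -488/99
a_3 = 15: -7389/1499
a_4 = 2: -15266/3097

-15266/3097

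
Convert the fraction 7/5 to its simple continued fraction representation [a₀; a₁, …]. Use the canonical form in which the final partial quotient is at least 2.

[1; 2, 2]

Repeatedly divide and take the remainder:
⌊7/5⌋ = 1, remainder 2
⌊5/2⌋ = 2, remainder 1
⌊2/1⌋ = 2, remainder 0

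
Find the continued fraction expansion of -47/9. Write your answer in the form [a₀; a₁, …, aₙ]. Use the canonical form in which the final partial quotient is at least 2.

-47 = -6·9 + 7, so a_0 = -6
9 = 1·7 + 2, so a_1 = 1
7 = 3·2 + 1, so a_2 = 3
2 = 2·1 + 0, so a_3 = 2

[-6; 1, 3, 2]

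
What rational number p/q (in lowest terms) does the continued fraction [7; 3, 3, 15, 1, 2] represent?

Start with 2.
1 + 1/(2/1) = 1 + 1/2 = 3/2
15 + 1/(3/2) = 15 + 2/3 = 47/3
3 + 1/(47/3) = 3 + 3/47 = 144/47
3 + 1/(144/47) = 3 + 47/144 = 479/144
7 + 1/(479/144) = 7 + 144/479 = 3497/479

3497/479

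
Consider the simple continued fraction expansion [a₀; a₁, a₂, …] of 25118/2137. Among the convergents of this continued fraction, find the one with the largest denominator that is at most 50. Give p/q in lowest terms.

a_0 = 11: 11/1  (≤ bound)
a_1 = 1: 12/1  (≤ bound)
a_2 = 3: 47/4  (≤ bound)
a_3 = 15: 717/61  (> 50, stop)

47/4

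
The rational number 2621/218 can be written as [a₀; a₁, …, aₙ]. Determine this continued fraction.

2621 = 12·218 + 5, so a_0 = 12
218 = 43·5 + 3, so a_1 = 43
5 = 1·3 + 2, so a_2 = 1
3 = 1·2 + 1, so a_3 = 1
2 = 2·1 + 0, so a_4 = 2

[12; 43, 1, 1, 2]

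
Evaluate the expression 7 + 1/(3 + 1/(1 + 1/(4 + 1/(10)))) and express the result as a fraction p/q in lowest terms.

1409/194

Start with 10.
4 + 1/(10/1) = 4 + 1/10 = 41/10
1 + 1/(41/10) = 1 + 10/41 = 51/41
3 + 1/(51/41) = 3 + 41/51 = 194/51
7 + 1/(194/51) = 7 + 51/194 = 1409/194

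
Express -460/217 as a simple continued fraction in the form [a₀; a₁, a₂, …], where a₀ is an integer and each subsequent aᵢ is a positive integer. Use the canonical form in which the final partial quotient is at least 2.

-460 = -3·217 + 191, so a_0 = -3
217 = 1·191 + 26, so a_1 = 1
191 = 7·26 + 9, so a_2 = 7
26 = 2·9 + 8, so a_3 = 2
9 = 1·8 + 1, so a_4 = 1
8 = 8·1 + 0, so a_5 = 8

[-3; 1, 7, 2, 1, 8]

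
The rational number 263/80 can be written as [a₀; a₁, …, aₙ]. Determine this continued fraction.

[3; 3, 2, 11]

⌊263/80⌋ = 3, remainder 23
⌊80/23⌋ = 3, remainder 11
⌊23/11⌋ = 2, remainder 1
⌊11/1⌋ = 11, remainder 0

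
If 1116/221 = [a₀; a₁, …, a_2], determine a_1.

Apply division with remainder until the remainder is 0:
⌊1116/221⌋ = 5, remainder 11
⌊221/11⌋ = 20, remainder 1

20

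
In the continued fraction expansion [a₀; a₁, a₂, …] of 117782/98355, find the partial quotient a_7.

5

Repeatedly divide and take the remainder:
117782 = 1·98355 + 19427, so a_0 = 1
98355 = 5·19427 + 1220, so a_1 = 5
19427 = 15·1220 + 1127, so a_2 = 15
1220 = 1·1127 + 93, so a_3 = 1
1127 = 12·93 + 11, so a_4 = 12
93 = 8·11 + 5, so a_5 = 8
11 = 2·5 + 1, so a_6 = 2
5 = 5·1 + 0, so a_7 = 5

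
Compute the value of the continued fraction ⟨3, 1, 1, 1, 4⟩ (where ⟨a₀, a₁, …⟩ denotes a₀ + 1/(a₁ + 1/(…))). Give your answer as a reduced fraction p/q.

Use the convergent recurrence hₖ = aₖ·hₖ₋₁ + hₖ₋₂ (and likewise for the denominators kₖ):
a_0 = 3: 3/1
a_1 = 1: 4/1
a_2 = 1: 7/2
a_3 = 1: 11/3
a_4 = 4: 51/14

51/14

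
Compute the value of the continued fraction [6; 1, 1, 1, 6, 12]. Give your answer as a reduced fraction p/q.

1616/243

a_0 = 6: 6/1
a_1 = 1: 7/1
a_2 = 1: 13/2
a_3 = 1: 20/3
a_4 = 6: 133/20
a_5 = 12: 1616/243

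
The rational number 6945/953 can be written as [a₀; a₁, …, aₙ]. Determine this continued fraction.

⌊6945/953⌋ = 7, remainder 274
⌊953/274⌋ = 3, remainder 131
⌊274/131⌋ = 2, remainder 12
⌊131/12⌋ = 10, remainder 11
⌊12/11⌋ = 1, remainder 1
⌊11/1⌋ = 11, remainder 0

[7; 3, 2, 10, 1, 11]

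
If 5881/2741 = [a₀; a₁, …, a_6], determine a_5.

2

Apply division with remainder until the remainder is 0:
5881 = 2·2741 + 399, so a_0 = 2
2741 = 6·399 + 347, so a_1 = 6
399 = 1·347 + 52, so a_2 = 1
347 = 6·52 + 35, so a_3 = 6
52 = 1·35 + 17, so a_4 = 1
35 = 2·17 + 1, so a_5 = 2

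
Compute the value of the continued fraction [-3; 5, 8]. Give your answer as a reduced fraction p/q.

Compute successive convergents:
a_0 = -3: -3/1
a_1 = 5: -14/5
a_2 = 8: -115/41

-115/41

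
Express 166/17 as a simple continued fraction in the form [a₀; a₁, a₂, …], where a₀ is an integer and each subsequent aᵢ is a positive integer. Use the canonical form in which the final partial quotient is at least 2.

166 = 9·17 + 13, so a_0 = 9
17 = 1·13 + 4, so a_1 = 1
13 = 3·4 + 1, so a_2 = 3
4 = 4·1 + 0, so a_3 = 4

[9; 1, 3, 4]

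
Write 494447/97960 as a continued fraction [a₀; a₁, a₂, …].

Repeatedly divide and take the remainder:
494447 ÷ 97960 → quotient 5, remainder 4647
97960 ÷ 4647 → quotient 21, remainder 373
4647 ÷ 373 → quotient 12, remainder 171
373 ÷ 171 → quotient 2, remainder 31
171 ÷ 31 → quotient 5, remainder 16
31 ÷ 16 → quotient 1, remainder 15
16 ÷ 15 → quotient 1, remainder 1
15 ÷ 1 → quotient 15, remainder 0

[5; 21, 12, 2, 5, 1, 1, 15]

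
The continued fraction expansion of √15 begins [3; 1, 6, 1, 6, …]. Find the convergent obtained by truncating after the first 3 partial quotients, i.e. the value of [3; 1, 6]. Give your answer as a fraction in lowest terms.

Use the convergent recurrence hₖ = aₖ·hₖ₋₁ + hₖ₋₂ (and likewise for the denominators kₖ):
a_0 = 3: 3/1
a_1 = 1: 4/1
a_2 = 6: 27/7

27/7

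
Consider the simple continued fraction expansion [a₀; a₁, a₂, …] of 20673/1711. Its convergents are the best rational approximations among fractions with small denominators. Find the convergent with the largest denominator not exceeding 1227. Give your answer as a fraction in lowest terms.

7624/631

a_0 = 12: 12/1  (≤ bound)
a_1 = 12: 145/12  (≤ bound)
a_2 = 7: 1027/85  (≤ bound)
a_3 = 2: 2199/182  (≤ bound)
a_4 = 2: 5425/449  (≤ bound)
a_5 = 1: 7624/631  (≤ bound)
a_6 = 2: 20673/1711  (> 1227, stop)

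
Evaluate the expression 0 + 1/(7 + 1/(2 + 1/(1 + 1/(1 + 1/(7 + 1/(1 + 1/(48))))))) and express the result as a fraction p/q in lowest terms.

Collapse the nested fraction from the inside out:
Start with 48.
1 + 1/(48/1) = 1 + 1/48 = 49/48
7 + 1/(49/48) = 7 + 48/49 = 391/49
1 + 1/(391/49) = 1 + 49/391 = 440/391
1 + 1/(440/391) = 1 + 391/440 = 831/440
2 + 1/(831/440) = 2 + 440/831 = 2102/831
7 + 1/(2102/831) = 7 + 831/2102 = 15545/2102
0 + 1/(15545/2102) = 0 + 2102/15545 = 2102/15545

2102/15545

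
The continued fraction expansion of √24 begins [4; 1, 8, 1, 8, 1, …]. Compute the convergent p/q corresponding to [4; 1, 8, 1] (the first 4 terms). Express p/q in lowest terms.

49/10

a_0 = 4: 4/1
a_1 = 1: 5/1
a_2 = 8: 44/9
a_3 = 1: 49/10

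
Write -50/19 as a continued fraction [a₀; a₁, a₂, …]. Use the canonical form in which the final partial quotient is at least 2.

-50 = -3·19 + 7, so a_0 = -3
19 = 2·7 + 5, so a_1 = 2
7 = 1·5 + 2, so a_2 = 1
5 = 2·2 + 1, so a_3 = 2
2 = 2·1 + 0, so a_4 = 2

[-3; 2, 1, 2, 2]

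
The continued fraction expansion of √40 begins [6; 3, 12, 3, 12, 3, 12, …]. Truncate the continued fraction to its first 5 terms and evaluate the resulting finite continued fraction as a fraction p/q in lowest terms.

Start with 12.
3 + 1/(12/1) = 3 + 1/12 = 37/12
12 + 1/(37/12) = 12 + 12/37 = 456/37
3 + 1/(456/37) = 3 + 37/456 = 1405/456
6 + 1/(1405/456) = 6 + 456/1405 = 8886/1405

8886/1405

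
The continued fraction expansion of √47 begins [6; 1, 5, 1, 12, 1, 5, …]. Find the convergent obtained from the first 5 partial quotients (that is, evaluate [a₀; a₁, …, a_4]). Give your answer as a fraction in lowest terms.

Use the convergent recurrence hₖ = aₖ·hₖ₋₁ + hₖ₋₂ (and likewise for the denominators kₖ):
a_0 = 6: 6/1
a_1 = 1: 7/1
a_2 = 5: 41/6
a_3 = 1: 48/7
a_4 = 12: 617/90

617/90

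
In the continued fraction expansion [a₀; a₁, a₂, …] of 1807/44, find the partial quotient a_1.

Run the Euclidean algorithm, recording each quotient:
1807 ÷ 44 → quotient 41, remainder 3
44 ÷ 3 → quotient 14, remainder 2

14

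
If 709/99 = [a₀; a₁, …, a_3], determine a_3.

3

⌊709/99⌋ = 7, remainder 16
⌊99/16⌋ = 6, remainder 3
⌊16/3⌋ = 5, remainder 1
⌊3/1⌋ = 3, remainder 0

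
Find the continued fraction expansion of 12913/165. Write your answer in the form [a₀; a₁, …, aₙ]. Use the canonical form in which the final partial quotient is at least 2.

[78; 3, 1, 5, 7]

12913 = 78·165 + 43, so a_0 = 78
165 = 3·43 + 36, so a_1 = 3
43 = 1·36 + 7, so a_2 = 1
36 = 5·7 + 1, so a_3 = 5
7 = 7·1 + 0, so a_4 = 7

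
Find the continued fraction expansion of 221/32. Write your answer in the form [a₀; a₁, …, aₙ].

[6; 1, 9, 1, 2]

⌊221/32⌋ = 6, remainder 29
⌊32/29⌋ = 1, remainder 3
⌊29/3⌋ = 9, remainder 2
⌊3/2⌋ = 1, remainder 1
⌊2/1⌋ = 2, remainder 0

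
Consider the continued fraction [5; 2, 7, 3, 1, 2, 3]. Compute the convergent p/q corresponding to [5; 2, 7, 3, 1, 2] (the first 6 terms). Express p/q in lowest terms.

935/171

a_0 = 5: 5/1
a_1 = 2: 11/2
a_2 = 7: 82/15
a_3 = 3: 257/47
a_4 = 1: 339/62
a_5 = 2: 935/171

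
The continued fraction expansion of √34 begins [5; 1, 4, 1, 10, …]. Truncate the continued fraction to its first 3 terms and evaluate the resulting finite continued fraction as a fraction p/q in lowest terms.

29/5

Start with 4.
1 + 1/(4/1) = 1 + 1/4 = 5/4
5 + 1/(5/4) = 5 + 4/5 = 29/5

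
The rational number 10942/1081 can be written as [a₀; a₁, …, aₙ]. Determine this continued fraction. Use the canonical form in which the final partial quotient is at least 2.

Run the Euclidean algorithm, recording each quotient:
10942 ÷ 1081 → quotient 10, remainder 132
1081 ÷ 132 → quotient 8, remainder 25
132 ÷ 25 → quotient 5, remainder 7
25 ÷ 7 → quotient 3, remainder 4
7 ÷ 4 → quotient 1, remainder 3
4 ÷ 3 → quotient 1, remainder 1
3 ÷ 1 → quotient 3, remainder 0

[10; 8, 5, 3, 1, 1, 3]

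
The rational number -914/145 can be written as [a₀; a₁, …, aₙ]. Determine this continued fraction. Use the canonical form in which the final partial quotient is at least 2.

-914 ÷ 145 → quotient -7, remainder 101
145 ÷ 101 → quotient 1, remainder 44
101 ÷ 44 → quotient 2, remainder 13
44 ÷ 13 → quotient 3, remainder 5
13 ÷ 5 → quotient 2, remainder 3
5 ÷ 3 → quotient 1, remainder 2
3 ÷ 2 → quotient 1, remainder 1
2 ÷ 1 → quotient 2, remainder 0

[-7; 1, 2, 3, 2, 1, 1, 2]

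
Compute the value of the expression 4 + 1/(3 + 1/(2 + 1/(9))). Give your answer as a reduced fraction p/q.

283/66

Start with 9.
2 + 1/(9/1) = 2 + 1/9 = 19/9
3 + 1/(19/9) = 3 + 9/19 = 66/19
4 + 1/(66/19) = 4 + 19/66 = 283/66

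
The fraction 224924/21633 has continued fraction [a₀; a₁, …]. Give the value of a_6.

224924 ÷ 21633 → quotient 10, remainder 8594
21633 ÷ 8594 → quotient 2, remainder 4445
8594 ÷ 4445 → quotient 1, remainder 4149
4445 ÷ 4149 → quotient 1, remainder 296
4149 ÷ 296 → quotient 14, remainder 5
296 ÷ 5 → quotient 59, remainder 1
5 ÷ 1 → quotient 5, remainder 0

5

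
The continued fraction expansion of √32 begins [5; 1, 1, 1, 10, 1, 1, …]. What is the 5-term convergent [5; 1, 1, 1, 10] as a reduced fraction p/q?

Build up convergents one term at a time:
a_0 = 5: 5/1
a_1 = 1: 6/1
a_2 = 1: 11/2
a_3 = 1: 17/3
a_4 = 10: 181/32

181/32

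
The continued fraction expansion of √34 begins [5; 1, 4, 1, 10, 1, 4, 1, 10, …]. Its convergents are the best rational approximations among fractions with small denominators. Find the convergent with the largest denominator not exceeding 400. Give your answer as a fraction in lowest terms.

2035/349

List convergents until the denominator exceeds the bound:
a_0 = 5: 5/1  (≤ bound)
a_1 = 1: 6/1  (≤ bound)
a_2 = 4: 29/5  (≤ bound)
a_3 = 1: 35/6  (≤ bound)
a_4 = 10: 379/65  (≤ bound)
a_5 = 1: 414/71  (≤ bound)
a_6 = 4: 2035/349  (≤ bound)
a_7 = 1: 2449/420  (> 400, stop)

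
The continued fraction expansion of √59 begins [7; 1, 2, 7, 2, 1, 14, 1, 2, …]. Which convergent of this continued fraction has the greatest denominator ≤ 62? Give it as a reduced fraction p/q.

361/47

List convergents until the denominator exceeds the bound:
a_0 = 7: 7/1  (≤ bound)
a_1 = 1: 8/1  (≤ bound)
a_2 = 2: 23/3  (≤ bound)
a_3 = 7: 169/22  (≤ bound)
a_4 = 2: 361/47  (≤ bound)
a_5 = 1: 530/69  (> 62, stop)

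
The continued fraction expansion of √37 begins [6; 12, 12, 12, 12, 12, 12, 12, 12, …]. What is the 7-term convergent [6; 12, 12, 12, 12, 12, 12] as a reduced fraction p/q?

Start with 12.
12 + 1/(12/1) = 12 + 1/12 = 145/12
12 + 1/(145/12) = 12 + 12/145 = 1752/145
12 + 1/(1752/145) = 12 + 145/1752 = 21169/1752
12 + 1/(21169/1752) = 12 + 1752/21169 = 255780/21169
12 + 1/(255780/21169) = 12 + 21169/255780 = 3090529/255780
6 + 1/(3090529/255780) = 6 + 255780/3090529 = 18798954/3090529

18798954/3090529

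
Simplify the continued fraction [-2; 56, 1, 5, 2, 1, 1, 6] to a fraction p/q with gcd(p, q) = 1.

-23777/11994

a_0 = -2: -2/1
a_1 = 56: -111/56
a_2 = 1: -113/57
a_3 = 5: -676/341
a_4 = 2: -1465/739
a_5 = 1: -2141/1080
a_6 = 1: -3606/1819
a_7 = 6: -23777/11994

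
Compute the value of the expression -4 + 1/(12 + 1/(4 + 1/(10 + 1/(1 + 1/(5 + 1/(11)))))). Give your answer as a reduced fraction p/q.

-142541/36378

Work from the innermost term outward:
Start with 11.
5 + 1/(11/1) = 5 + 1/11 = 56/11
1 + 1/(56/11) = 1 + 11/56 = 67/56
10 + 1/(67/56) = 10 + 56/67 = 726/67
4 + 1/(726/67) = 4 + 67/726 = 2971/726
12 + 1/(2971/726) = 12 + 726/2971 = 36378/2971
-4 + 1/(36378/2971) = -4 + 2971/36378 = -142541/36378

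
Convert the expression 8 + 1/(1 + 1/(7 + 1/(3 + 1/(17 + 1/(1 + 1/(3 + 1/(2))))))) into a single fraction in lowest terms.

Start with 2.
3 + 1/(2/1) = 3 + 1/2 = 7/2
1 + 1/(7/2) = 1 + 2/7 = 9/7
17 + 1/(9/7) = 17 + 7/9 = 160/9
3 + 1/(160/9) = 3 + 9/160 = 489/160
7 + 1/(489/160) = 7 + 160/489 = 3583/489
1 + 1/(3583/489) = 1 + 489/3583 = 4072/3583
8 + 1/(4072/3583) = 8 + 3583/4072 = 36159/4072

36159/4072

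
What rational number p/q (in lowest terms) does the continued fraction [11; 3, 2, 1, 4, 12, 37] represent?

240476/21285

Work from the innermost term outward:
Start with 37.
12 + 1/(37/1) = 12 + 1/37 = 445/37
4 + 1/(445/37) = 4 + 37/445 = 1817/445
1 + 1/(1817/445) = 1 + 445/1817 = 2262/1817
2 + 1/(2262/1817) = 2 + 1817/2262 = 6341/2262
3 + 1/(6341/2262) = 3 + 2262/6341 = 21285/6341
11 + 1/(21285/6341) = 11 + 6341/21285 = 240476/21285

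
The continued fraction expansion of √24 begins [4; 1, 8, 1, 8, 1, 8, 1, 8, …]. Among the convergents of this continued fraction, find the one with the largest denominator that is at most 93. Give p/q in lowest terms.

436/89

a_0 = 4: 4/1  (≤ bound)
a_1 = 1: 5/1  (≤ bound)
a_2 = 8: 44/9  (≤ bound)
a_3 = 1: 49/10  (≤ bound)
a_4 = 8: 436/89  (≤ bound)
a_5 = 1: 485/99  (> 93, stop)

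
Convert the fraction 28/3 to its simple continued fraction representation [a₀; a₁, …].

[9; 3]

Repeatedly divide and take the remainder:
28 ÷ 3 → quotient 9, remainder 1
3 ÷ 1 → quotient 3, remainder 0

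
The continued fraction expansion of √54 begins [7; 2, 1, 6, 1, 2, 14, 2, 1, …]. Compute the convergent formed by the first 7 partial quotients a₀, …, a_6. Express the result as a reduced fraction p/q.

Collapse the nested fraction from the inside out:
Start with 14.
2 + 1/(14/1) = 2 + 1/14 = 29/14
1 + 1/(29/14) = 1 + 14/29 = 43/29
6 + 1/(43/29) = 6 + 29/43 = 287/43
1 + 1/(287/43) = 1 + 43/287 = 330/287
2 + 1/(330/287) = 2 + 287/330 = 947/330
7 + 1/(947/330) = 7 + 330/947 = 6959/947

6959/947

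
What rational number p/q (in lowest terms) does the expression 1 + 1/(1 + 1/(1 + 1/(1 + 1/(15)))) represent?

Compute successive convergents:
a_0 = 1: 1/1
a_1 = 1: 2/1
a_2 = 1: 3/2
a_3 = 1: 5/3
a_4 = 15: 78/47

78/47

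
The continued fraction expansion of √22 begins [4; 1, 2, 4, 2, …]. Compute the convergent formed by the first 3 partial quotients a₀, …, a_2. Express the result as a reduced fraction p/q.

14/3

a_0 = 4: 4/1
a_1 = 1: 5/1
a_2 = 2: 14/3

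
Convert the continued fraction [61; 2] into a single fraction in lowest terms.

123/2

Collapse the nested fraction from the inside out:
Start with 2.
61 + 1/(2/1) = 61 + 1/2 = 123/2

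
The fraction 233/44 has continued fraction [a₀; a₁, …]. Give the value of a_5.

Apply division with remainder until the remainder is 0:
233 = 5·44 + 13, so a_0 = 5
44 = 3·13 + 5, so a_1 = 3
13 = 2·5 + 3, so a_2 = 2
5 = 1·3 + 2, so a_3 = 1
3 = 1·2 + 1, so a_4 = 1
2 = 2·1 + 0, so a_5 = 2

2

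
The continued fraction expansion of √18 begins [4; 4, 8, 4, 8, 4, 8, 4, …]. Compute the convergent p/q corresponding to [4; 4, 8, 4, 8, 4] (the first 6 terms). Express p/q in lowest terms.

19601/4620

Build up convergents one term at a time:
a_0 = 4: 4/1
a_1 = 4: 17/4
a_2 = 8: 140/33
a_3 = 4: 577/136
a_4 = 8: 4756/1121
a_5 = 4: 19601/4620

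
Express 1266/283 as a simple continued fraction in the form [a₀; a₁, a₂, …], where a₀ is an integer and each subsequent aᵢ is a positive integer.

Repeatedly divide and take the remainder:
⌊1266/283⌋ = 4, remainder 134
⌊283/134⌋ = 2, remainder 15
⌊134/15⌋ = 8, remainder 14
⌊15/14⌋ = 1, remainder 1
⌊14/1⌋ = 14, remainder 0

[4; 2, 8, 1, 14]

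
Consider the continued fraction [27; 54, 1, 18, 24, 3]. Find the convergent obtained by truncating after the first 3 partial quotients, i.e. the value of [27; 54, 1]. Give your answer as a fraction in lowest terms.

1486/55

a_0 = 27: 27/1
a_1 = 54: 1459/54
a_2 = 1: 1486/55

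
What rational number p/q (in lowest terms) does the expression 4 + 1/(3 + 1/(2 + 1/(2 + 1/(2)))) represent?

Use the convergent recurrence hₖ = aₖ·hₖ₋₁ + hₖ₋₂ (and likewise for the denominators kₖ):
a_0 = 4: 4/1
a_1 = 3: 13/3
a_2 = 2: 30/7
a_3 = 2: 73/17
a_4 = 2: 176/41

176/41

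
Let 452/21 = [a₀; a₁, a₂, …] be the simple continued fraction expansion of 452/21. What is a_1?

Apply division with remainder until the remainder is 0:
⌊452/21⌋ = 21, remainder 11
⌊21/11⌋ = 1, remainder 10

1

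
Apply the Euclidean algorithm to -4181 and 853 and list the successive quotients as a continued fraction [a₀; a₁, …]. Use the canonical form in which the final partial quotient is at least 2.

[-5; 10, 6, 2, 6]

⌊-4181/853⌋ = -5, remainder 84
⌊853/84⌋ = 10, remainder 13
⌊84/13⌋ = 6, remainder 6
⌊13/6⌋ = 2, remainder 1
⌊6/1⌋ = 6, remainder 0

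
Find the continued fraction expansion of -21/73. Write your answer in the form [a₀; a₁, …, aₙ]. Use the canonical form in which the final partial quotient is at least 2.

⌊-21/73⌋ = -1, remainder 52
⌊73/52⌋ = 1, remainder 21
⌊52/21⌋ = 2, remainder 10
⌊21/10⌋ = 2, remainder 1
⌊10/1⌋ = 10, remainder 0

[-1; 1, 2, 2, 10]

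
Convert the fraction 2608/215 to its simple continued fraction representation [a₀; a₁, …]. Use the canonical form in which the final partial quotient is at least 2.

[12; 7, 1, 2, 9]

Repeatedly divide and take the remainder:
⌊2608/215⌋ = 12, remainder 28
⌊215/28⌋ = 7, remainder 19
⌊28/19⌋ = 1, remainder 9
⌊19/9⌋ = 2, remainder 1
⌊9/1⌋ = 9, remainder 0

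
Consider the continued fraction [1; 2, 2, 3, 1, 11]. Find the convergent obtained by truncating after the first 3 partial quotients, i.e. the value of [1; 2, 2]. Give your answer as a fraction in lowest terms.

Start with 2.
2 + 1/(2/1) = 2 + 1/2 = 5/2
1 + 1/(5/2) = 1 + 2/5 = 7/5

7/5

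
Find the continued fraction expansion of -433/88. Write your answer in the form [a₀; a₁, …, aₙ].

-433 ÷ 88 → quotient -5, remainder 7
88 ÷ 7 → quotient 12, remainder 4
7 ÷ 4 → quotient 1, remainder 3
4 ÷ 3 → quotient 1, remainder 1
3 ÷ 1 → quotient 3, remainder 0

[-5; 12, 1, 1, 3]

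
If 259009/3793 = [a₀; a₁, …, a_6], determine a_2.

Run the Euclidean algorithm, recording each quotient:
259009 = 68·3793 + 1085, so a_0 = 68
3793 = 3·1085 + 538, so a_1 = 3
1085 = 2·538 + 9, so a_2 = 2

2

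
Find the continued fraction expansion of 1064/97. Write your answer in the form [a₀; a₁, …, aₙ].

Run the Euclidean algorithm, recording each quotient:
⌊1064/97⌋ = 10, remainder 94
⌊97/94⌋ = 1, remainder 3
⌊94/3⌋ = 31, remainder 1
⌊3/1⌋ = 3, remainder 0

[10; 1, 31, 3]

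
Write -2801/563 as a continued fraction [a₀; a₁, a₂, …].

[-5; 40, 4, 1, 2]

-2801 ÷ 563 → quotient -5, remainder 14
563 ÷ 14 → quotient 40, remainder 3
14 ÷ 3 → quotient 4, remainder 2
3 ÷ 2 → quotient 1, remainder 1
2 ÷ 1 → quotient 2, remainder 0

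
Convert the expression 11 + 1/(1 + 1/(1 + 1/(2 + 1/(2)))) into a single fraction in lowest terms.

139/12

Use the convergent recurrence hₖ = aₖ·hₖ₋₁ + hₖ₋₂ (and likewise for the denominators kₖ):
a_0 = 11: 11/1
a_1 = 1: 12/1
a_2 = 1: 23/2
a_3 = 2: 58/5
a_4 = 2: 139/12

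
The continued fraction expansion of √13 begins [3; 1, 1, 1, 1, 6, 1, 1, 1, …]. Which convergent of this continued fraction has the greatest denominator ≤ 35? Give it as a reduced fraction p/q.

List convergents until the denominator exceeds the bound:
a_0 = 3: 3/1  (≤ bound)
a_1 = 1: 4/1  (≤ bound)
a_2 = 1: 7/2  (≤ bound)
a_3 = 1: 11/3  (≤ bound)
a_4 = 1: 18/5  (≤ bound)
a_5 = 6: 119/33  (≤ bound)
a_6 = 1: 137/38  (> 35, stop)

119/33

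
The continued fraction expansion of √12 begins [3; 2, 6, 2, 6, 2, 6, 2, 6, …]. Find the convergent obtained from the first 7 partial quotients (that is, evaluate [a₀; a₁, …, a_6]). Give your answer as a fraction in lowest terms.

8733/2521

Start with 6.
2 + 1/(6/1) = 2 + 1/6 = 13/6
6 + 1/(13/6) = 6 + 6/13 = 84/13
2 + 1/(84/13) = 2 + 13/84 = 181/84
6 + 1/(181/84) = 6 + 84/181 = 1170/181
2 + 1/(1170/181) = 2 + 181/1170 = 2521/1170
3 + 1/(2521/1170) = 3 + 1170/2521 = 8733/2521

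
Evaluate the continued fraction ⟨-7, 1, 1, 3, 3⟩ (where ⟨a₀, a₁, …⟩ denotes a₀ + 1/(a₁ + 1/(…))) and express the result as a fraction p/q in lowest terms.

Start with 3.
3 + 1/(3/1) = 3 + 1/3 = 10/3
1 + 1/(10/3) = 1 + 3/10 = 13/10
1 + 1/(13/10) = 1 + 10/13 = 23/13
-7 + 1/(23/13) = -7 + 13/23 = -148/23

-148/23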